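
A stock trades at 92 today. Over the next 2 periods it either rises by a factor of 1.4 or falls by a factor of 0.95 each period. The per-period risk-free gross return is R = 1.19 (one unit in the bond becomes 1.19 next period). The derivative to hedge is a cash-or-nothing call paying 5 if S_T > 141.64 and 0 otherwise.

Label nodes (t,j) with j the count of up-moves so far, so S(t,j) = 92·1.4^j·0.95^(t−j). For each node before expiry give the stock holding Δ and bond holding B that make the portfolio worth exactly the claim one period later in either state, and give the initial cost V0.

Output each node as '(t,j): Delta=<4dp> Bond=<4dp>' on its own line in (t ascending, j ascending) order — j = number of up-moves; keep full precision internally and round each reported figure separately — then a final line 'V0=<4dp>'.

(0,0): Delta=0.0541 Bond=-3.9754
(1,0): Delta=0.0000 Bond=0.0000
(1,1): Delta=0.0863 Bond=-8.8702
V0=1.0043

Since d<R<u, set p* = (R−d)/(u−d) = 0.5333; price each node as the discounted p*-expectation of its children.
Terminal values V(2,·): V(2,0)=0.0000, V(2,1)=0.0000, V(2,2)=5.0000
(1,0): S=87.4000. Δ = (V_up−V_dn)/(S_up−S_dn) = (0.0000−0.0000)/(122.3600−83.0300) = 0.0000. V = [p*·0.0000 + (1−p*)·0.0000]/1.19 = 0.0000. B = V − Δ·S = 0.0000.
(1,1): S=128.8000. Δ = (V_up−V_dn)/(S_up−S_dn) = (5.0000−0.0000)/(180.3200−122.3600) = 0.0863. V = [p*·5.0000 + (1−p*)·0.0000]/1.19 = 2.2409. B = V − Δ·S = -8.8702.
(0,0): S=92.0000. Δ = (V_up−V_dn)/(S_up−S_dn) = (2.2409−0.0000)/(128.8000−87.4000) = 0.0541. V = [p*·2.2409 + (1−p*)·0.0000]/1.19 = 1.0043. B = V − Δ·S = -3.9754.
The time-0 hedge costs 1.0043, which is the no-arbitrage price.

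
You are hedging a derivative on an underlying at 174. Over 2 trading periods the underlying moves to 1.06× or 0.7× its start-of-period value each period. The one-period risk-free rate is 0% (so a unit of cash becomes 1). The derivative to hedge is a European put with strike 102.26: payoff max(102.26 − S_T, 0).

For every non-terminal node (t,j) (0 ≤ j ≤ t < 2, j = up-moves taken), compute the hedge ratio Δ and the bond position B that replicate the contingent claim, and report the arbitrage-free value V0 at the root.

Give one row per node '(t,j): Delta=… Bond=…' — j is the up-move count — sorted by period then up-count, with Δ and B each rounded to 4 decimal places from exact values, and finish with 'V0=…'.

The replicating-portfolio and risk-neutral prices coincide; use p* = (1−0.7)/(1.06−0.7) = 0.8333 for the latter.
Terminal values V(2,·): V(2,0)=17.0000, V(2,1)=0.0000, V(2,2)=0.0000
  t=1,j=0: stock 121.8000 → up 129.1080 (V=0.0000), down 85.2600 (V=17.0000). Price 2.8333; hedge Δ=-0.3877, bond B=50.0556.
  t=1,j=1: stock 184.4400 → up 195.5064 (V=0.0000), down 129.1080 (V=0.0000). Price 0.0000; hedge Δ=0.0000, bond B=0.0000.
  t=0,j=0: stock 174.0000 → up 184.4400 (V=0.0000), down 121.8000 (V=2.8333). Price 0.4722; hedge Δ=-0.0452, bond B=8.3426.
The time-0 hedge costs 0.4722, which is the no-arbitrage price.

(0,0): Delta=-0.0452 Bond=8.3426
(1,0): Delta=-0.3877 Bond=50.0556
(1,1): Delta=0.0000 Bond=0.0000
V0=0.4722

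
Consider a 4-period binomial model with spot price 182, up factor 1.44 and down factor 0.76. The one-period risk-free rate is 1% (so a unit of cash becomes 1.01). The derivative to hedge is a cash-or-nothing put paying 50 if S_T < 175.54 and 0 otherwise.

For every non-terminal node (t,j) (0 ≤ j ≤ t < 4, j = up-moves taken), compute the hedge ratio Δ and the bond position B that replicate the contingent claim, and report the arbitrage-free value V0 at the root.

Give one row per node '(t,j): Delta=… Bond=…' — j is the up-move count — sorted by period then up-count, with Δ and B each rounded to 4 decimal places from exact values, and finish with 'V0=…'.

(0,0): Delta=-0.1729 Bond=57.0252
(1,0): Delta=-0.2423 Bond=67.1892
(1,1): Delta=-0.1100 Bond=41.0940
(2,0): Delta=-0.2546 Bond=69.1550
(2,1): Delta=-0.2311 Bond=65.6357
(2,2): Delta=0.0000 Bond=0.0000
(3,0): Delta=0.0000 Bond=49.5050
(3,1): Delta=-0.4857 Bond=104.8340
(3,2): Delta=0.0000 Bond=0.0000
(3,3): Delta=0.0000 Bond=0.0000
V0=25.5500

Under the risk-neutral measure, an up-move has probability p* = (R−d)/(u−d) = 0.3676 and values discount at R = 1.01.
Terminal values V(4,·): V(4,0)=50.0000, V(4,1)=50.0000, V(4,2)=0.0000, V(4,3)=0.0000, V(4,4)=0.0000
  t=3,j=0: stock 79.8936 → up 115.0468 (V=50.0000), down 60.7192 (V=50.0000). Price 49.5050; hedge Δ=0.0000, bond B=49.5050.
  t=3,j=1: stock 151.3774 → up 217.9835 (V=0.0000), down 115.0468 (V=50.0000). Price 31.3046; hedge Δ=-0.4857, bond B=104.8340.
  t=3,j=2: stock 286.8204 → up 413.0213 (V=0.0000), down 217.9835 (V=0.0000). Price 0.0000; hedge Δ=0.0000, bond B=0.0000.
  t=3,j=3: stock 543.4491 → up 782.5667 (V=0.0000), down 413.0213 (V=0.0000). Price 0.0000; hedge Δ=0.0000, bond B=0.0000.
  t=2,j=0: stock 105.1232 → up 151.3774 (V=31.3046), down 79.8936 (V=49.5050). Price 42.3897; hedge Δ=-0.2546, bond B=69.1550.
  t=2,j=1: stock 199.1808 → up 286.8204 (V=0.0000), down 151.3774 (V=31.3046). Price 19.5996; hedge Δ=-0.2311, bond B=65.6357.
  t=2,j=2: stock 377.3952 → up 543.4491 (V=0.0000), down 286.8204 (V=0.0000). Price 0.0000; hedge Δ=0.0000, bond B=0.0000.
  t=1,j=0: stock 138.3200 → up 199.1808 (V=19.5996), down 105.1232 (V=42.3897). Price 33.6743; hedge Δ=-0.2423, bond B=67.1892.
  t=1,j=1: stock 262.0800 → up 377.3952 (V=0.0000), down 199.1808 (V=19.5996). Price 12.2711; hedge Δ=-0.1100, bond B=41.0940.
  t=0,j=0: stock 182.0000 → up 262.0800 (V=12.2711), down 138.3200 (V=33.6743). Price 25.5500; hedge Δ=-0.1729, bond B=57.0252.
Each (Δ,B) replicates both successor values, so the strategy is self-financing and V0 is arbitrage-free.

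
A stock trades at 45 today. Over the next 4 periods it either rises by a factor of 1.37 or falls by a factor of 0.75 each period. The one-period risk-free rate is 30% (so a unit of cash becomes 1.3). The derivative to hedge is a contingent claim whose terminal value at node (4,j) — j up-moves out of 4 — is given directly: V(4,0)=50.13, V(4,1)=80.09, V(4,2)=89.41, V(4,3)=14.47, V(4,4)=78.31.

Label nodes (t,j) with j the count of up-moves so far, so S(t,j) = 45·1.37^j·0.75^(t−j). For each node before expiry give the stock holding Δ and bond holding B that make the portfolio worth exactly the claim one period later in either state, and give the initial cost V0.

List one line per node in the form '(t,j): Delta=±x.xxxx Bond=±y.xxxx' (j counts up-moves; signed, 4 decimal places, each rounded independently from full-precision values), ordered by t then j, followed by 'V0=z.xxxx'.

Under the risk-neutral measure, an up-move has probability p* = (R−d)/(u−d) = 0.8871 and values discount at R = 1.3.
Payoff layer (t=4): V(4,0)=50.1300, V(4,1)=80.0900, V(4,2)=89.4100, V(4,3)=14.4700, V(4,4)=78.3100
Node (3,0) S=18.9844: V=(p*·80.0900+(1−p*)·50.1300)/1.3=59.0057; Δ=(80.0900−50.1300)/(26.0086−14.2383)=2.5454; B=V−Δ·S=10.6831
Node (3,1) S=34.6781: V=(p*·89.4100+(1−p*)·80.0900)/1.3=67.9675; Δ=(89.4100−80.0900)/(47.5090−26.0086)=0.4335; B=V−Δ·S=52.9352
Node (3,2) S=63.3454: V=(p*·14.4700+(1−p*)·89.4100)/1.3=17.6392; Δ=(14.4700−89.4100)/(86.7832−47.5090)=-1.9081; B=V−Δ·S=138.5102
Node (3,3) S=115.7109: V=(p*·78.3100+(1−p*)·14.4700)/1.3=54.6940; Δ=(78.3100−14.4700)/(158.5239−86.7832)=0.8899; B=V−Δ·S=-48.2737
Node (2,0) S=25.3125: V=(p*·67.9675+(1−p*)·59.0057)/1.3=51.5044; Δ=(67.9675−59.0057)/(34.6781−18.9844)=0.5710; B=V−Δ·S=37.0499
Node (2,1) S=46.2375: V=(p*·17.6392+(1−p*)·67.9675)/1.3=17.9396; Δ=(17.6392−67.9675)/(63.3454−34.6781)=-1.7556; B=V−Δ·S=99.1142
Node (2,2) S=84.4605: V=(p*·54.6940+(1−p*)·17.6392)/1.3=38.8542; Δ=(54.6940−17.6392)/(115.7109−63.3454)=0.7076; B=V−Δ·S=-20.9117
Node (1,0) S=33.7500: V=(p*·17.9396+(1−p*)·51.5044)/1.3=16.7147; Δ=(17.9396−51.5044)/(46.2375−25.3125)=-1.6041; B=V−Δ·S=70.8515
Node (1,1) S=61.6500: V=(p*·38.8542+(1−p*)·17.9396)/1.3=28.0714; Δ=(38.8542−17.9396)/(84.4605−46.2375)=0.5472; B=V−Δ·S=-5.6618
Node (0,0) S=45.0000: V=(p*·28.0714+(1−p*)·16.7147)/1.3=20.6071; Δ=(28.0714−16.7147)/(61.6500−33.7500)=0.4071; B=V−Δ·S=2.2898
Check: Δ(0,0)·S0 + B(0,0) = 20.6071 = V0.

(0,0): Delta=0.4071 Bond=2.2898
(1,0): Delta=-1.6041 Bond=70.8515
(1,1): Delta=0.5472 Bond=-5.6618
(2,0): Delta=0.5710 Bond=37.0499
(2,1): Delta=-1.7556 Bond=99.1142
(2,2): Delta=0.7076 Bond=-20.9117
(3,0): Delta=2.5454 Bond=10.6831
(3,1): Delta=0.4335 Bond=52.9352
(3,2): Delta=-1.9081 Bond=138.5102
(3,3): Delta=0.8899 Bond=-48.2737
V0=20.6071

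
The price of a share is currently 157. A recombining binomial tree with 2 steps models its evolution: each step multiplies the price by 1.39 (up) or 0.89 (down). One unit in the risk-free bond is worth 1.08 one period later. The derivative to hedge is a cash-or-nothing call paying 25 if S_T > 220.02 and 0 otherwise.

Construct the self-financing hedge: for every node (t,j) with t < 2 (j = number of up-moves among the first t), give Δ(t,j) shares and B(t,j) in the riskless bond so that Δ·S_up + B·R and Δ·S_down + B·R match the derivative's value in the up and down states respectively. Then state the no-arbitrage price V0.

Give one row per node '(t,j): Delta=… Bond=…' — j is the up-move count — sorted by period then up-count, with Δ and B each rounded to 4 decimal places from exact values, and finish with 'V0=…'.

Under the risk-neutral measure, an up-move has probability p* = (R−d)/(u−d) = 0.3800 and values discount at R = 1.08.
At expiry t=2: V(2,0)=0.0000, V(2,1)=0.0000, V(2,2)=25.0000
  t=1,j=0: stock 139.7300 → up 194.2247 (V=0.0000), down 124.3597 (V=0.0000). Price 0.0000; hedge Δ=0.0000, bond B=0.0000.
  t=1,j=1: stock 218.2300 → up 303.3397 (V=25.0000), down 194.2247 (V=0.0000). Price 8.7963; hedge Δ=0.2291, bond B=-41.2037.
  t=0,j=0: stock 157.0000 → up 218.2300 (V=8.7963), down 139.7300 (V=0.0000). Price 3.0950; hedge Δ=0.1121, bond B=-14.4976.
Check: Δ(0,0)·S0 + B(0,0) = 3.0950 = V0.

(0,0): Delta=0.1121 Bond=-14.4976
(1,0): Delta=0.0000 Bond=0.0000
(1,1): Delta=0.2291 Bond=-41.2037
V0=3.0950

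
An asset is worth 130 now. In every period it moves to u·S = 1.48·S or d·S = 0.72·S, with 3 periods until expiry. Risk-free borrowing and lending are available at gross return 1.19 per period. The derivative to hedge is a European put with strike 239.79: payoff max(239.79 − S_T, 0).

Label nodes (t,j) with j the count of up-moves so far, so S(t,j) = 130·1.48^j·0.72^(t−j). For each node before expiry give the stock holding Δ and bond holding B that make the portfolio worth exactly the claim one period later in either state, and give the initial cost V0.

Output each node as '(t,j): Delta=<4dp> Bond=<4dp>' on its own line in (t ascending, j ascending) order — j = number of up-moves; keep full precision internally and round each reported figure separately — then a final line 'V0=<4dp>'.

(0,0): Delta=-0.5035 Bond=103.2412
(1,0): Delta=-1.0000 Bond=169.3313
(1,1): Delta=-0.3544 Bond=94.1815
(2,0): Delta=-1.0000 Bond=201.5042
(2,1): Delta=-1.0000 Bond=201.5042
(2,2): Delta=-0.1607 Bond=56.8968
V0=37.7887

Under the risk-neutral measure, an up-move has probability p* = (R−d)/(u−d) = 0.6184 and values discount at R = 1.19.
Terminal payoffs: V(3,0)=191.2678, V(3,1)=140.0498, V(3,2)=34.7686, V(3,3)=0.0000
(2,0): S=67.3920. Δ = (V_up−V_dn)/(S_up−S_dn) = (140.0498−191.2678)/(99.7402−48.5222) = -1.0000. V = [p*·140.0498 + (1−p*)·191.2678]/1.19 = 134.1122. B = V − Δ·S = 201.5042.
(2,1): S=138.5280. Δ = (V_up−V_dn)/(S_up−S_dn) = (34.7686−140.0498)/(205.0214−99.7402) = -1.0000. V = [p*·34.7686 + (1−p*)·140.0498]/1.19 = 62.9762. B = V − Δ·S = 201.5042.
(2,2): S=284.7520. Δ = (V_up−V_dn)/(S_up−S_dn) = (0.0000−34.7686)/(421.4330−205.0214) = -0.1607. V = [p*·0.0000 + (1−p*)·34.7686]/1.19 = 11.1487. B = V − Δ·S = 56.8968.
(1,0): S=93.6000. Δ = (V_up−V_dn)/(S_up−S_dn) = (62.9762−134.1122)/(138.5280−67.3920) = -1.0000. V = [p*·62.9762 + (1−p*)·134.1122]/1.19 = 75.7313. B = V − Δ·S = 169.3313.
(1,1): S=192.4000. Δ = (V_up−V_dn)/(S_up−S_dn) = (11.1487−62.9762)/(284.7520−138.5280) = -0.3544. V = [p*·11.1487 + (1−p*)·62.9762]/1.19 = 25.9874. B = V − Δ·S = 94.1815.
(0,0): S=130.0000. Δ = (V_up−V_dn)/(S_up−S_dn) = (25.9874−75.7313)/(192.4000−93.6000) = -0.5035. V = [p*·25.9874 + (1−p*)·75.7313]/1.19 = 37.7887. B = V − Δ·S = 103.2412.
Self-financing check: at every node Δ·S+B equals the discounted successor values.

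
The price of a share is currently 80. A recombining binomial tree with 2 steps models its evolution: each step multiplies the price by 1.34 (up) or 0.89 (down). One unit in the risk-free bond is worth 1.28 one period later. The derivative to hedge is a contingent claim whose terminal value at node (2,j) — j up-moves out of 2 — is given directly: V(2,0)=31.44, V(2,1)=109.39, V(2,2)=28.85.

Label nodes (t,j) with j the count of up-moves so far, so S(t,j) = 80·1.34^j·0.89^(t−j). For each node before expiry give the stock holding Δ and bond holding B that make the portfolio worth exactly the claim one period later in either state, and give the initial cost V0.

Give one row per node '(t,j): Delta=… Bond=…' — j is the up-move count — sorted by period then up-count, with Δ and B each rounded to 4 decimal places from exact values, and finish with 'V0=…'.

Under the risk-neutral measure, an up-move has probability p* = (R−d)/(u−d) = 0.8667 and values discount at R = 1.28.
Payoff layer (t=2): V(2,0)=31.4400, V(2,1)=109.3900, V(2,2)=28.8500
(1,0): S=71.2000. Δ = (V_up−V_dn)/(S_up−S_dn) = (109.3900−31.4400)/(95.4080−63.3680) = 2.4329. V = [p*·109.3900 + (1−p*)·31.4400]/1.28 = 77.3411. B = V − Δ·S = -95.8811.
(1,1): S=107.2000. Δ = (V_up−V_dn)/(S_up−S_dn) = (28.8500−109.3900)/(143.6480−95.4080) = -1.6696. V = [p*·28.8500 + (1−p*)·109.3900]/1.28 = 30.9286. B = V − Δ·S = 209.9064.
(0,0): S=80.0000. Δ = (V_up−V_dn)/(S_up−S_dn) = (30.9286−77.3411)/(107.2000−71.2000) = -1.2892. V = [p*·30.9286 + (1−p*)·77.3411]/1.28 = 28.9976. B = V − Δ·S = 132.1365.
Self-financing check: at every node Δ·S+B equals the discounted successor values.

(0,0): Delta=-1.2892 Bond=132.1365
(1,0): Delta=2.4329 Bond=-95.8811
(1,1): Delta=-1.6696 Bond=209.9064
V0=28.9976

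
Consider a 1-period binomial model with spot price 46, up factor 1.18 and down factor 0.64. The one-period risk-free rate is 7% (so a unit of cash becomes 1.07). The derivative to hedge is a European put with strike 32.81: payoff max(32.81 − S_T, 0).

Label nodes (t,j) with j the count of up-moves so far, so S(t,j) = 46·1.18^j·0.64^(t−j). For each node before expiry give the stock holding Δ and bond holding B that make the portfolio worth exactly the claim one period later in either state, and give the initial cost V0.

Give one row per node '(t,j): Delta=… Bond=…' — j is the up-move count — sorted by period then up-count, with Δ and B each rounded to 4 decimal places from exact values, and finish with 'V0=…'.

Since d<R<u, set p* = (R−d)/(u−d) = 0.7963; price each node as the discounted p*-expectation of its children.
At expiry t=1: V(1,0)=3.3700, V(1,1)=0.0000
(0,0): S=46.0000. Δ = (V_up−V_dn)/(S_up−S_dn) = (0.0000−3.3700)/(54.2800−29.4400) = -0.1357. V = [p*·0.0000 + (1−p*)·3.3700]/1.07 = 0.6416. B = V − Δ·S = 6.8823.
Root portfolio cost Δ·46+B reproduces V0=0.6416.

(0,0): Delta=-0.1357 Bond=6.8823
V0=0.6416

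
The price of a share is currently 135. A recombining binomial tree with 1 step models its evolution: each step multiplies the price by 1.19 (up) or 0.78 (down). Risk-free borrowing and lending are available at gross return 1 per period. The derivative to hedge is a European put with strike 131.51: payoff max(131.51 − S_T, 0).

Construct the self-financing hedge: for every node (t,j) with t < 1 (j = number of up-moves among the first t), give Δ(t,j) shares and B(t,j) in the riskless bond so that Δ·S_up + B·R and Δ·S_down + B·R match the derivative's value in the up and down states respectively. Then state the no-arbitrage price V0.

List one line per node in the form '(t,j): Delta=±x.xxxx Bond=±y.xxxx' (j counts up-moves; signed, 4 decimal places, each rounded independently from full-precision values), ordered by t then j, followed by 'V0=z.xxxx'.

Since d<R<u, set p* = (R−d)/(u−d) = 0.5366; price each node as the discounted p*-expectation of its children.
At expiry t=1: V(1,0)=26.2100, V(1,1)=0.0000
Node (0,0) S=135.0000: V=(p*·0.0000+(1−p*)·26.2100)/1=12.1461; Δ=(0.0000−26.2100)/(160.6500−105.3000)=-0.4735; B=V−Δ·S=76.0729
Each (Δ,B) replicates both successor values, so the strategy is self-financing and V0 is arbitrage-free.

(0,0): Delta=-0.4735 Bond=76.0729
V0=12.1461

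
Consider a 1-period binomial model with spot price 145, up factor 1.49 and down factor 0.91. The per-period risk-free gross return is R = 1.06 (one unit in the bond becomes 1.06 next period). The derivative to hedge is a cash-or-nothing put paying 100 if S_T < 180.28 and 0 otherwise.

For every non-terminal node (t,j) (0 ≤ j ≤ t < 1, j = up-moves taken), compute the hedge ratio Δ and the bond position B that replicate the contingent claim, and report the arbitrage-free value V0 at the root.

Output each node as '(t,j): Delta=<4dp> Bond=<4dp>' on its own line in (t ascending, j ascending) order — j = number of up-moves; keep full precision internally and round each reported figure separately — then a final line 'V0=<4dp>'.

Risk-neutral probability p* = (R−d)/(u−d) = (1.06−0.91)/(1.49−0.91) = 0.2586.
Payoff layer (t=1): V(1,0)=100.0000, V(1,1)=0.0000
Node (0,0) S=145.0000: V=(p*·0.0000+(1−p*)·100.0000)/1.06=69.9414; Δ=(0.0000−100.0000)/(216.0500−131.9500)=-1.1891; B=V−Δ·S=242.3552
Self-financing check: at every node Δ·S+B equals the discounted successor values.

(0,0): Delta=-1.1891 Bond=242.3552
V0=69.9414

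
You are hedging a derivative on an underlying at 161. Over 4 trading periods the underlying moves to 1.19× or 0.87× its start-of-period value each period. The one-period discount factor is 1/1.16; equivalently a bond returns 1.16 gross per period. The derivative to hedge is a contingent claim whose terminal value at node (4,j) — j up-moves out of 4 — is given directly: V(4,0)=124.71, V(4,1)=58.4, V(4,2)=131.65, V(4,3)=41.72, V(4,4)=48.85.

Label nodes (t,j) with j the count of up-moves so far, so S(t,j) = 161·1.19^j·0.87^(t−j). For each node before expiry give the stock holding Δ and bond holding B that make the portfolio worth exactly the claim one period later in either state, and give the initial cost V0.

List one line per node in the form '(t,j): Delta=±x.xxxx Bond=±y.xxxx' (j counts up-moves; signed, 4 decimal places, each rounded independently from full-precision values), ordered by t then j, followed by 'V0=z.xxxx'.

No-arbitrage ⇒ martingale measure with p* = (R−d)/(u−d) = 0.9062.
Payoff layer (t=4): V(4,0)=124.7100, V(4,1)=58.4000, V(4,2)=131.6500, V(4,3)=41.7200, V(4,4)=48.8500
(3,0): S=106.0190. Δ = (V_up−V_dn)/(S_up−S_dn) = (58.4000−124.7100)/(126.1626−92.2365) = -1.9545. V = [p*·58.4000 + (1−p*)·124.7100]/1.16 = 55.7039. B = V − Δ·S = 262.9227.
(3,1): S=145.0145. Δ = (V_up−V_dn)/(S_up−S_dn) = (131.6500−58.4000)/(172.5672−126.1626) = 1.5785. V = [p*·131.6500 + (1−p*)·58.4000]/1.16 = 107.5714. B = V − Δ·S = -121.3349.
(3,2): S=198.3531. Δ = (V_up−V_dn)/(S_up−S_dn) = (41.7200−131.6500)/(236.0402−172.5672) = -1.4168. V = [p*·41.7200 + (1−p*)·131.6500]/1.16 = 43.2336. B = V − Δ·S = 324.2648.
(3,3): S=271.3106. Δ = (V_up−V_dn)/(S_up−S_dn) = (48.8500−41.7200)/(322.8596−236.0402) = 0.0821. V = [p*·48.8500 + (1−p*)·41.7200]/1.16 = 41.5358. B = V − Δ·S = 19.2546.
(2,0): S=121.8609. Δ = (V_up−V_dn)/(S_up−S_dn) = (107.5714−55.7039)/(145.0145−106.0190) = 1.3301. V = [p*·107.5714 + (1−p*)·55.7039]/1.16 = 88.5421. B = V − Δ·S = -73.5437.
(2,1): S=166.6833. Δ = (V_up−V_dn)/(S_up−S_dn) = (43.2336−107.5714)/(198.3531−145.0145) = -1.2062. V = [p*·43.2336 + (1−p*)·107.5714]/1.16 = 42.4700. B = V − Δ·S = 243.5257.
(2,2): S=227.9921. Δ = (V_up−V_dn)/(S_up−S_dn) = (41.5358−43.2336)/(271.3106−198.3531) = -0.0233. V = [p*·41.5358 + (1−p*)·43.2336]/1.16 = 35.9440. B = V − Δ·S = 41.2494.
(1,0): S=140.0700. Δ = (V_up−V_dn)/(S_up−S_dn) = (42.4700−88.5421)/(166.6833−121.8609) = -1.0279. V = [p*·42.4700 + (1−p*)·88.5421]/1.16 = 40.3356. B = V − Δ·S = 184.3107.
(1,1): S=191.5900. Δ = (V_up−V_dn)/(S_up−S_dn) = (35.9440−42.4700)/(227.9921−166.6833) = -0.1064. V = [p*·35.9440 + (1−p*)·42.4700]/1.16 = 31.5136. B = V − Δ·S = 51.9076.
(0,0): S=161.0000. Δ = (V_up−V_dn)/(S_up−S_dn) = (31.5136−40.3356)/(191.5900−140.0700) = -0.1712. V = [p*·31.5136 + (1−p*)·40.3356]/1.16 = 27.8799. B = V − Δ·S = 55.4486.
Self-financing check: at every node Δ·S+B equals the discounted successor values.

(0,0): Delta=-0.1712 Bond=55.4486
(1,0): Delta=-1.0279 Bond=184.3107
(1,1): Delta=-0.1064 Bond=51.9076
(2,0): Delta=1.3301 Bond=-73.5437
(2,1): Delta=-1.2062 Bond=243.5257
(2,2): Delta=-0.0233 Bond=41.2494
(3,0): Delta=-1.9545 Bond=262.9227
(3,1): Delta=1.5785 Bond=-121.3349
(3,2): Delta=-1.4168 Bond=324.2648
(3,3): Delta=0.0821 Bond=19.2546
V0=27.8799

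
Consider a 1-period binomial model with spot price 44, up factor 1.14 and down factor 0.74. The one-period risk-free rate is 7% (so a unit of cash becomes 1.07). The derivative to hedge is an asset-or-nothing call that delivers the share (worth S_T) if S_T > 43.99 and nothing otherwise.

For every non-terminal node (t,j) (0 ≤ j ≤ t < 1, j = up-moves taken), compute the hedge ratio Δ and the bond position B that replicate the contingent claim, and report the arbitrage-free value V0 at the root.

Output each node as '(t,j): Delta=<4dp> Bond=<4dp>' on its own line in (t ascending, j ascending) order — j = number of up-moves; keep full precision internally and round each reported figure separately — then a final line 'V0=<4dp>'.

Risk-neutral probability p* = (R−d)/(u−d) = (1.07−0.74)/(1.14−0.74) = 0.8250.
Terminal payoffs: V(1,0)=0.0000, V(1,1)=50.1600
  t=0,j=0: stock 44.0000 → up 50.1600 (V=50.1600), down 32.5600 (V=0.0000). Price 38.6748; hedge Δ=2.8500, bond B=-86.7252.
Check: Δ(0,0)·S0 + B(0,0) = 38.6748 = V0.

(0,0): Delta=2.8500 Bond=-86.7252
V0=38.6748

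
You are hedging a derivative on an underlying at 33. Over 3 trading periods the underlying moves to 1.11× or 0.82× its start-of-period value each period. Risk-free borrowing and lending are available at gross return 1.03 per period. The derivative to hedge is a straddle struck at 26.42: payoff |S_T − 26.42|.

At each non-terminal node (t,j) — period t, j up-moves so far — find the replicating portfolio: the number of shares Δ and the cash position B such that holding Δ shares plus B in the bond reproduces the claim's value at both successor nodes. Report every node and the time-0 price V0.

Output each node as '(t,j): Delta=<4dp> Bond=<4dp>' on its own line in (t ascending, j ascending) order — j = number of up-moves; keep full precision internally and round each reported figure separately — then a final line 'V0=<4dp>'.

(0,0): Delta=0.7627 Bond=-15.4882
(1,0): Delta=0.2400 Bond=-1.8106
(1,1): Delta=0.9097 Bond=-21.3403
(2,0): Delta=-1.0000 Bond=25.6505
(2,1): Delta=0.5890 Bond=-12.3469
(2,2): Delta=1.0000 Bond=-25.6505
V0=9.6796

Since d<R<u, set p* = (R−d)/(u−d) = 0.7241; price each node as the discounted p*-expectation of its children.
Terminal payoffs: V(3,0)=8.2249, V(3,1)=1.7900, V(3,2)=6.9206, V(3,3)=18.7118
(2,0): S=22.1892. Δ = (V_up−V_dn)/(S_up−S_dn) = (1.7900−8.2249)/(24.6300−18.1951) = -1.0000. V = [p*·1.7900 + (1−p*)·8.2249]/1.03 = 3.4613. B = V − Δ·S = 25.6505.
(2,1): S=30.0366. Δ = (V_up−V_dn)/(S_up−S_dn) = (6.9206−1.7900)/(33.3406−24.6300) = 0.5890. V = [p*·6.9206 + (1−p*)·1.7900]/1.03 = 5.3449. B = V − Δ·S = -12.3469.
(2,2): S=40.6593. Δ = (V_up−V_dn)/(S_up−S_dn) = (18.7118−6.9206)/(45.1318−33.3406) = 1.0000. V = [p*·18.7118 + (1−p*)·6.9206]/1.03 = 15.0088. B = V − Δ·S = -25.6505.
(1,0): S=27.0600. Δ = (V_up−V_dn)/(S_up−S_dn) = (5.3449−3.4613)/(30.0366−22.1892) = 0.2400. V = [p*·5.3449 + (1−p*)·3.4613]/1.03 = 4.6848. B = V − Δ·S = -1.8106.
(1,1): S=36.6300. Δ = (V_up−V_dn)/(S_up−S_dn) = (15.0088−5.3449)/(40.6593−30.0366) = 0.9097. V = [p*·15.0088 + (1−p*)·5.3449]/1.03 = 11.9834. B = V − Δ·S = -21.3403.
(0,0): S=33.0000. Δ = (V_up−V_dn)/(S_up−S_dn) = (11.9834−4.6848)/(36.6300−27.0600) = 0.7627. V = [p*·11.9834 + (1−p*)·4.6848]/1.03 = 9.6796. B = V − Δ·S = -15.4882.
The time-0 hedge costs 9.6796, which is the no-arbitrage price.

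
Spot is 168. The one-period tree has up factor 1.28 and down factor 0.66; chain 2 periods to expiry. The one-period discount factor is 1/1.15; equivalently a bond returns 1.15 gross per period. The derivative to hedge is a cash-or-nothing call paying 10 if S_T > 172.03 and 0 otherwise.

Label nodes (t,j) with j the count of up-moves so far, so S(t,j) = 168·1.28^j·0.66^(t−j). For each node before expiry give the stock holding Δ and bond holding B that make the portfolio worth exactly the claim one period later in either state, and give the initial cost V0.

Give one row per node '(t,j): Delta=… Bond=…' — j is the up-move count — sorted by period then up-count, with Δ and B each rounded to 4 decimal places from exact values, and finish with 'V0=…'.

Under the risk-neutral measure, an up-move has probability p* = (R−d)/(u−d) = 0.7903 and values discount at R = 1.15.
Terminal payoffs: V(2,0)=0.0000, V(2,1)=0.0000, V(2,2)=10.0000
Node (1,0) S=110.8800: V=(p*·0.0000+(1−p*)·0.0000)/1.15=0.0000; Δ=(0.0000−0.0000)/(141.9264−73.1808)=0.0000; B=V−Δ·S=0.0000
Node (1,1) S=215.0400: V=(p*·10.0000+(1−p*)·0.0000)/1.15=6.8724; Δ=(10.0000−0.0000)/(275.2512−141.9264)=0.0750; B=V−Δ·S=-9.2567
Node (0,0) S=168.0000: V=(p*·6.8724+(1−p*)·0.0000)/1.15=4.7229; Δ=(6.8724−0.0000)/(215.0400−110.8800)=0.0660; B=V−Δ·S=-6.3615
Self-financing check: at every node Δ·S+B equals the discounted successor values.

(0,0): Delta=0.0660 Bond=-6.3615
(1,0): Delta=0.0000 Bond=0.0000
(1,1): Delta=0.0750 Bond=-9.2567
V0=4.7229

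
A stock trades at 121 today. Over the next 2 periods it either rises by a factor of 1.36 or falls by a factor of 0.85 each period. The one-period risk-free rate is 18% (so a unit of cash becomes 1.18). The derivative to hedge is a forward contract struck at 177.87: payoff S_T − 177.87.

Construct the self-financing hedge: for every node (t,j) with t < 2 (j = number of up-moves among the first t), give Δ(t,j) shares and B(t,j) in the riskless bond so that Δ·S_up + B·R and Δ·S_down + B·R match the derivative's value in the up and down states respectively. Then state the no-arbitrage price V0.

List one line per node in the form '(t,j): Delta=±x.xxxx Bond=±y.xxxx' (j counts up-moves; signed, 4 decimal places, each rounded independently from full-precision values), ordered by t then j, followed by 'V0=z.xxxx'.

Since d<R<u, set p* = (R−d)/(u−d) = 0.6471; price each node as the discounted p*-expectation of its children.
Payoff layer (t=2): V(2,0)=-90.4475, V(2,1)=-37.9940, V(2,2)=45.9316
(1,0): S=102.8500. Δ = (V_up−V_dn)/(S_up−S_dn) = (-37.9940−-90.4475)/(139.8760−87.4225) = 1.0000. V = [p*·-37.9940 + (1−p*)·-90.4475]/1.18 = -47.8873. B = V − Δ·S = -150.7373.
(1,1): S=164.5600. Δ = (V_up−V_dn)/(S_up−S_dn) = (45.9316−-37.9940)/(223.8016−139.8760) = 1.0000. V = [p*·45.9316 + (1−p*)·-37.9940]/1.18 = 13.8227. B = V − Δ·S = -150.7373.
(0,0): S=121.0000. Δ = (V_up−V_dn)/(S_up−S_dn) = (13.8227−-47.8873)/(164.5600−102.8500) = 1.0000. V = [p*·13.8227 + (1−p*)·-47.8873]/1.18 = -6.7435. B = V − Δ·S = -127.7435.
Root portfolio cost Δ·121+B reproduces V0=-6.7435.

(0,0): Delta=1.0000 Bond=-127.7435
(1,0): Delta=1.0000 Bond=-150.7373
(1,1): Delta=1.0000 Bond=-150.7373
V0=-6.7435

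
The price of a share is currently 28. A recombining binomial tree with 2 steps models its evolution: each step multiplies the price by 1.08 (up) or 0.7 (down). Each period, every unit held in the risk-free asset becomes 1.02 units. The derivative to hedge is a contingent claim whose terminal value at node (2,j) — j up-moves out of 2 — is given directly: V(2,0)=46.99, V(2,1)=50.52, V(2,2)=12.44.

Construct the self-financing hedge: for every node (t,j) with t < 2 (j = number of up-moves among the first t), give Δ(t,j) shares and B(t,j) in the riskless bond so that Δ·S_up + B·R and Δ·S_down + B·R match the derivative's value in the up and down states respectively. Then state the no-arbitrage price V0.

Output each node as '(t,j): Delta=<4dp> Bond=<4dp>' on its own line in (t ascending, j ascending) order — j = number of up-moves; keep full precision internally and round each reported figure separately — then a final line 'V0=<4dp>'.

Risk-neutral probability p* = (R−d)/(u−d) = (1.02−0.7)/(1.08−0.7) = 0.8421.
At expiry t=2: V(2,0)=46.9900, V(2,1)=50.5200, V(2,2)=12.4400
Node (1,0) S=19.6000: V=(p*·50.5200+(1−p*)·46.9900)/1.02=48.9830; Δ=(50.5200−46.9900)/(21.1680−13.7200)=0.4740; B=V−Δ·S=39.6935
Node (1,1) S=30.2400: V=(p*·12.4400+(1−p*)·50.5200)/1.02=18.0908; Δ=(12.4400−50.5200)/(32.6592−21.1680)=-3.3138; B=V−Δ·S=118.3013
Node (0,0) S=28.0000: V=(p*·18.0908+(1−p*)·48.9830)/1.02=22.5182; Δ=(18.0908−48.9830)/(30.2400−19.6000)=-2.9034; B=V−Δ·S=103.8133
Self-financing check: at every node Δ·S+B equals the discounted successor values.

(0,0): Delta=-2.9034 Bond=103.8133
(1,0): Delta=0.4740 Bond=39.6935
(1,1): Delta=-3.3138 Bond=118.3013
V0=22.5182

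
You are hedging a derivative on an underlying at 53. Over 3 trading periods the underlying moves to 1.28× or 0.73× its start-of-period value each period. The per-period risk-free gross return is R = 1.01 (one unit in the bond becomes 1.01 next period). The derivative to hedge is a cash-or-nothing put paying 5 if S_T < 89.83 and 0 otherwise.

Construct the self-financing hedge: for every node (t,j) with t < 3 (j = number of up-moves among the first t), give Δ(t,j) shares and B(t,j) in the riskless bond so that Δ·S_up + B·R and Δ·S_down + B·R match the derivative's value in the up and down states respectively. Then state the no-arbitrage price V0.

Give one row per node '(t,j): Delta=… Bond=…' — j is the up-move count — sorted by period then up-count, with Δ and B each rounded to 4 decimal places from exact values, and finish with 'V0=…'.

(0,0): Delta=-0.0436 Bond=6.5223
(1,0): Delta=0.0000 Bond=4.9015
(1,1): Delta=-0.0675 Bond=8.2134
(2,0): Delta=0.0000 Bond=4.9505
(2,1): Delta=0.0000 Bond=4.9505
(2,2): Delta=-0.1047 Bond=11.5212
V0=4.2126

Risk-neutral probability p* = (R−d)/(u−d) = (1.01−0.73)/(1.28−0.73) = 0.5091.
Terminal payoffs: V(3,0)=5.0000, V(3,1)=5.0000, V(3,2)=5.0000, V(3,3)=0.0000
Node (2,0) S=28.2437: V=(p*·5.0000+(1−p*)·5.0000)/1.01=4.9505; Δ=(5.0000−5.0000)/(36.1519−20.6179)=0.0000; B=V−Δ·S=4.9505
Node (2,1) S=49.5232: V=(p*·5.0000+(1−p*)·5.0000)/1.01=4.9505; Δ=(5.0000−5.0000)/(63.3897−36.1519)=0.0000; B=V−Δ·S=4.9505
Node (2,2) S=86.8352: V=(p*·0.0000+(1−p*)·5.0000)/1.01=2.4302; Δ=(0.0000−5.0000)/(111.1491−63.3897)=-0.1047; B=V−Δ·S=11.5212
Node (1,0) S=38.6900: V=(p*·4.9505+(1−p*)·4.9505)/1.01=4.9015; Δ=(4.9505−4.9505)/(49.5232−28.2437)=0.0000; B=V−Δ·S=4.9015
Node (1,1) S=67.8400: V=(p*·2.4302+(1−p*)·4.9505)/1.01=3.6311; Δ=(2.4302−4.9505)/(86.8352−49.5232)=-0.0675; B=V−Δ·S=8.2134
Node (0,0) S=53.0000: V=(p*·3.6311+(1−p*)·4.9015)/1.01=4.2126; Δ=(3.6311−4.9015)/(67.8400−38.6900)=-0.0436; B=V−Δ·S=6.5223
Self-financing check: at every node Δ·S+B equals the discounted successor values.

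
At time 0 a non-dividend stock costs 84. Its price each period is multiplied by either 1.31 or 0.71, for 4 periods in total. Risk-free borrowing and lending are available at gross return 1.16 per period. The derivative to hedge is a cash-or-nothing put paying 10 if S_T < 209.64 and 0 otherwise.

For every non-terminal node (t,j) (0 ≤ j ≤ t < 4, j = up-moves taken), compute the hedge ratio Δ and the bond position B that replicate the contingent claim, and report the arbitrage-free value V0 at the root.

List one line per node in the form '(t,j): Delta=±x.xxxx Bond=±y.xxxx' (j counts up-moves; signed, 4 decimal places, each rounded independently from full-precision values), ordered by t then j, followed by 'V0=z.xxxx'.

(0,0): Delta=-0.0536 Bond=8.2801
(1,0): Delta=0.0000 Bond=6.4066
(1,1): Delta=-0.0633 Bond=10.6710
(2,0): Delta=0.0000 Bond=7.4316
(2,1): Delta=0.0000 Bond=7.4316
(2,2): Delta=-0.0748 Bond=14.0272
(3,0): Delta=0.0000 Bond=8.6207
(3,1): Delta=0.0000 Bond=8.6207
(3,2): Delta=0.0000 Bond=8.6207
(3,3): Delta=-0.0883 Bond=18.8218
V0=3.7754

Under the risk-neutral measure, an up-move has probability p* = (R−d)/(u−d) = 0.7500 and values discount at R = 1.16.
Payoff layer (t=4): V(4,0)=10.0000, V(4,1)=10.0000, V(4,2)=10.0000, V(4,3)=10.0000, V(4,4)=0.0000
Node (3,0) S=30.0645: V=(p*·10.0000+(1−p*)·10.0000)/1.16=8.6207; Δ=(10.0000−10.0000)/(39.3845−21.3458)=0.0000; B=V−Δ·S=8.6207
Node (3,1) S=55.4712: V=(p*·10.0000+(1−p*)·10.0000)/1.16=8.6207; Δ=(10.0000−10.0000)/(72.6672−39.3845)=0.0000; B=V−Δ·S=8.6207
Node (3,2) S=102.3482: V=(p*·10.0000+(1−p*)·10.0000)/1.16=8.6207; Δ=(10.0000−10.0000)/(134.0761−72.6672)=0.0000; B=V−Δ·S=8.6207
Node (3,3) S=188.8396: V=(p*·0.0000+(1−p*)·10.0000)/1.16=2.1552; Δ=(0.0000−10.0000)/(247.3799−134.0761)=-0.0883; B=V−Δ·S=18.8218
Node (2,0) S=42.3444: V=(p*·8.6207+(1−p*)·8.6207)/1.16=7.4316; Δ=(8.6207−8.6207)/(55.4712−30.0645)=0.0000; B=V−Δ·S=7.4316
Node (2,1) S=78.1284: V=(p*·8.6207+(1−p*)·8.6207)/1.16=7.4316; Δ=(8.6207−8.6207)/(102.3482−55.4712)=0.0000; B=V−Δ·S=7.4316
Node (2,2) S=144.1524: V=(p*·2.1552+(1−p*)·8.6207)/1.16=3.2513; Δ=(2.1552−8.6207)/(188.8396−102.3482)=-0.0748; B=V−Δ·S=14.0272
Node (1,0) S=59.6400: V=(p*·7.4316+(1−p*)·7.4316)/1.16=6.4066; Δ=(7.4316−7.4316)/(78.1284−42.3444)=0.0000; B=V−Δ·S=6.4066
Node (1,1) S=110.0400: V=(p*·3.2513+(1−p*)·7.4316)/1.16=3.7038; Δ=(3.2513−7.4316)/(144.1524−78.1284)=-0.0633; B=V−Δ·S=10.6710
Node (0,0) S=84.0000: V=(p*·3.7038+(1−p*)·6.4066)/1.16=3.7754; Δ=(3.7038−6.4066)/(110.0400−59.6400)=-0.0536; B=V−Δ·S=8.2801
Each (Δ,B) replicates both successor values, so the strategy is self-financing and V0 is arbitrage-free.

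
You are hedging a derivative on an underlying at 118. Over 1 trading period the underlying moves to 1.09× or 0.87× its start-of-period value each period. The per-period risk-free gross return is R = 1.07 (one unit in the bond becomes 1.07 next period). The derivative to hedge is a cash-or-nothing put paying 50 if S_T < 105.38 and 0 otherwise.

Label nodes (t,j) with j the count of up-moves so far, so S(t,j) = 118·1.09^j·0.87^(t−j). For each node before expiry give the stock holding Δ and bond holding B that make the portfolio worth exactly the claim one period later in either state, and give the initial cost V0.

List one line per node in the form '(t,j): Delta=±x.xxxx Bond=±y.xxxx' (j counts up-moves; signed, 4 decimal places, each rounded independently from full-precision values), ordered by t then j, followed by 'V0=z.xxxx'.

Under the risk-neutral measure, an up-move has probability p* = (R−d)/(u−d) = 0.9091 and values discount at R = 1.07.
At expiry t=1: V(1,0)=50.0000, V(1,1)=0.0000
Node (0,0) S=118.0000: V=(p*·0.0000+(1−p*)·50.0000)/1.07=4.2481; Δ=(0.0000−50.0000)/(128.6200−102.6600)=-1.9260; B=V−Δ·S=231.5208
The time-0 hedge costs 4.2481, which is the no-arbitrage price.

(0,0): Delta=-1.9260 Bond=231.5208
V0=4.2481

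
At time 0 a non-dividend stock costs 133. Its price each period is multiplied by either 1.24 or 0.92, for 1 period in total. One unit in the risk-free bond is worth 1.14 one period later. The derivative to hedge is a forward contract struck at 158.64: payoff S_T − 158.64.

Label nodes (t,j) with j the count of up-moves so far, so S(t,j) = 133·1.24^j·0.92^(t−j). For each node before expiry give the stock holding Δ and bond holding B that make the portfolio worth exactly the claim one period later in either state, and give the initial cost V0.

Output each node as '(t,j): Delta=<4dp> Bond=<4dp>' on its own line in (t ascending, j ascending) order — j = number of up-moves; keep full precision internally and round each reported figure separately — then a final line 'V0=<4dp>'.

Under the risk-neutral measure, an up-move has probability p* = (R−d)/(u−d) = 0.6875 and values discount at R = 1.14.
Terminal values V(1,·): V(1,0)=-36.2800, V(1,1)=6.2800
(0,0): S=133.0000. Δ = (V_up−V_dn)/(S_up−S_dn) = (6.2800−-36.2800)/(164.9200−122.3600) = 1.0000. V = [p*·6.2800 + (1−p*)·-36.2800]/1.14 = -6.1579. B = V − Δ·S = -139.1579.
Each (Δ,B) replicates both successor values, so the strategy is self-financing and V0 is arbitrage-free.

(0,0): Delta=1.0000 Bond=-139.1579
V0=-6.1579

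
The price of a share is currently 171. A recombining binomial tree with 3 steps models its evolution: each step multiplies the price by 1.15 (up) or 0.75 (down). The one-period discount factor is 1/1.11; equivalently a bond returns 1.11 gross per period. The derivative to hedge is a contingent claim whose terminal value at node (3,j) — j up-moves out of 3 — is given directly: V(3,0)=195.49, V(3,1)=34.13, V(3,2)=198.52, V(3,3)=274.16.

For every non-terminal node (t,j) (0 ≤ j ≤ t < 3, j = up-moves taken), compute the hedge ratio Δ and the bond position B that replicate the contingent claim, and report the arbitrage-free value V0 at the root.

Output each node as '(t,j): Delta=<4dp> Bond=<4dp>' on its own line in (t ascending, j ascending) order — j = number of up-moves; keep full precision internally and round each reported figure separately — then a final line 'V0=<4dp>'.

The replicating-portfolio and risk-neutral prices coincide; use p* = (1.11−0.75)/(1.15−0.75) = 0.9000 for the latter.
Payoff layer (t=3): V(3,0)=195.4900, V(3,1)=34.1300, V(3,2)=198.5200, V(3,3)=274.1600
Node (2,0) S=96.1875: V=(p*·34.1300+(1−p*)·195.4900)/1.11=45.2847; Δ=(34.1300−195.4900)/(110.6156−72.1406)=-4.1939; B=V−Δ·S=448.6847
Node (2,1) S=147.4875: V=(p*·198.5200+(1−p*)·34.1300)/1.11=164.0369; Δ=(198.5200−34.1300)/(169.6106−110.6156)=2.7865; B=V−Δ·S=-246.9381
Node (2,2) S=226.1475: V=(p*·274.1600+(1−p*)·198.5200)/1.11=240.1766; Δ=(274.1600−198.5200)/(260.0696−169.6106)=0.8362; B=V−Δ·S=51.0766
Node (1,0) S=128.2500: V=(p*·164.0369+(1−p*)·45.2847)/1.11=137.0826; Δ=(164.0369−45.2847)/(147.4875−96.1875)=2.3149; B=V−Δ·S=-159.7980
Node (1,1) S=196.6500: V=(p*·240.1766+(1−p*)·164.0369)/1.11=209.5159; Δ=(240.1766−164.0369)/(226.1475−147.4875)=0.9680; B=V−Δ·S=19.1668
Node (0,0) S=171.0000: V=(p*·209.5159+(1−p*)·137.0826)/1.11=182.2275; Δ=(209.5159−137.0826)/(196.6500−128.2500)=1.0590; B=V−Δ·S=1.1444
Each (Δ,B) replicates both successor values, so the strategy is self-financing and V0 is arbitrage-free.

(0,0): Delta=1.0590 Bond=1.1444
(1,0): Delta=2.3149 Bond=-159.7980
(1,1): Delta=0.9680 Bond=19.1668
(2,0): Delta=-4.1939 Bond=448.6847
(2,1): Delta=2.7865 Bond=-246.9381
(2,2): Delta=0.8362 Bond=51.0766
V0=182.2275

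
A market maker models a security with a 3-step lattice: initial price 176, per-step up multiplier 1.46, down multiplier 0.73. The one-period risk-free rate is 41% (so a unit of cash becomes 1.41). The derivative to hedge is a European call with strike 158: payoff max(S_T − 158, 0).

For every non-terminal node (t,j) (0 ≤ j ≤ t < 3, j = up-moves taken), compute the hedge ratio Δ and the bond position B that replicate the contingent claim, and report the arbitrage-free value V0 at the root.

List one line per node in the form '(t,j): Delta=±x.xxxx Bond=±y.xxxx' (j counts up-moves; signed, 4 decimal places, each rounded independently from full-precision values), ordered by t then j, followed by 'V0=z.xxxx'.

(0,0): Delta=0.9882 Bond=-54.1814
(1,0): Delta=0.8162 Bond=-54.2889
(1,1): Delta=0.9945 Bond=-78.0213
(2,0): Delta=0.0000 Bond=0.0000
(2,1): Delta=0.8462 Bond=-82.1759
(2,2): Delta=1.0000 Bond=-112.0567
V0=119.7451

Risk-neutral probability p* = (R−d)/(u−d) = (1.41−0.73)/(1.46−0.73) = 0.9315.
At expiry t=3: V(3,0)=0.0000, V(3,1)=0.0000, V(3,2)=115.8680, V(3,3)=389.7359
Node (2,0) S=93.7904: V=(p*·0.0000+(1−p*)·0.0000)/1.41=0.0000; Δ=(0.0000−0.0000)/(136.9340−68.4670)=0.0000; B=V−Δ·S=0.0000
Node (2,1) S=187.5808: V=(p*·115.8680+(1−p*)·0.0000)/1.41=76.5474; Δ=(115.8680−0.0000)/(273.8680−136.9340)=0.8462; B=V−Δ·S=-82.1759
Node (2,2) S=375.1616: V=(p*·389.7359+(1−p*)·115.8680)/1.41=263.1049; Δ=(389.7359−115.8680)/(547.7359−273.8680)=1.0000; B=V−Δ·S=-112.0567
Node (1,0) S=128.4800: V=(p*·76.5474+(1−p*)·0.0000)/1.41=50.5705; Δ=(76.5474−0.0000)/(187.5808−93.7904)=0.8162; B=V−Δ·S=-54.2889
Node (1,1) S=256.9600: V=(p*·263.1049+(1−p*)·76.5474)/1.41=177.5368; Δ=(263.1049−76.5474)/(375.1616−187.5808)=0.9945; B=V−Δ·S=-78.0213
Node (0,0) S=176.0000: V=(p*·177.5368+(1−p*)·50.5705)/1.41=119.7451; Δ=(177.5368−50.5705)/(256.9600−128.4800)=0.9882; B=V−Δ·S=-54.1814
Self-financing check: at every node Δ·S+B equals the discounted successor values.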